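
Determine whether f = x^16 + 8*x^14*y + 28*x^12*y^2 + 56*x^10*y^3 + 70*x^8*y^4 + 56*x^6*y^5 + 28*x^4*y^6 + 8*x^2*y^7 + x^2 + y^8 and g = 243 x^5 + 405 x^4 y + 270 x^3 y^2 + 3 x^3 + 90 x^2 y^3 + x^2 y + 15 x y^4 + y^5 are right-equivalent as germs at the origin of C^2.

No.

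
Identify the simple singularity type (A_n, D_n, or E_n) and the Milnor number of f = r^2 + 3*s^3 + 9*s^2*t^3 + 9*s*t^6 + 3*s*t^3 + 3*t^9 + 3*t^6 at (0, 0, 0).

The Hessian of f at 0 has rank 1. Corank 2; j^3 = 3*s^3 is a perfect cube, so E-series; the 4-jet and mu = 7 give E_7.

Type E_{7}, Milnor number mu = 7.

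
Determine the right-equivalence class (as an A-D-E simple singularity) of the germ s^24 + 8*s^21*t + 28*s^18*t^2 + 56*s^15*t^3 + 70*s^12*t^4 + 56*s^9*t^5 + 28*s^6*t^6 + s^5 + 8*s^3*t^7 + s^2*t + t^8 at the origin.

The Hessian of f at 0 is [[0, 0], [0, 0]] with rank 0, so corank 2. A Groebner basis of the Jacobian ideal J(f) in C{s,t} is {s^2/8 + t^7, s^3, s*t}; counting standard monomials gives mu = 9. Corank 2; j^3 = s^2*t has shape L^2 M (L != M), so D-series; mu = 9 gives D_9.

D_{9}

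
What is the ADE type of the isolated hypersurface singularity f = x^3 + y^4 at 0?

The Hessian of f at 0 is [[0, 0], [0, 0]] with rank 0, so corank 2. A Groebner basis of the Jacobian ideal J(f) in C{x,y} is {y^3, x^2}; counting standard monomials gives mu = 6. Corank 2; j^3 = x^3 is a perfect cube, so E-series; the 4-jet and mu = 6 give E_6.

E_6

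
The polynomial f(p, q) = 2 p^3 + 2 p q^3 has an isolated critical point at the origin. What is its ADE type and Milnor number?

Type E_{7}, Milnor number mu = 7.

The Hessian of f at 0 is [[0, 0], [0, 0]] with rank 0, so corank 2. A Groebner basis of the Jacobian ideal J(f) in C{p,q} is {p^3, p*q^2, 3*p^2 + q^3}; counting standard monomials gives mu = 7. Corank 2; j^3 = 2*p^3 is a perfect cube, so E-series; the 4-jet and mu = 7 give E_7.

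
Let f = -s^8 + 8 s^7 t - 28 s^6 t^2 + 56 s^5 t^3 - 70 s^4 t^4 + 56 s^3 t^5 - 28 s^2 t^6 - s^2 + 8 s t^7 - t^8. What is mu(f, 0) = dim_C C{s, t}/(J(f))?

7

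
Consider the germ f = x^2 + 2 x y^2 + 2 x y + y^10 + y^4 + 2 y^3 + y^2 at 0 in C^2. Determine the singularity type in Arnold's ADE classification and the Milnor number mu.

Type A9, Milnor number mu = 9.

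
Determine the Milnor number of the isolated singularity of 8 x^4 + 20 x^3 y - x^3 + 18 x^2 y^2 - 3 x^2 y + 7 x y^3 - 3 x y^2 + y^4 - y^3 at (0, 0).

7

The Hessian of f at 0 is [[0, 0], [0, 0]] with rank 0, so corank 2. A Groebner basis of the Jacobian ideal J(f) in C{x,y} is {3*x^2/4 + 3*x*y/2 + y^4 + y^3/4 + 3*y^2/4, x^3 - 9*x^2/4 - 9*x*y/2 + y^3/4 - 9*y^2/4, x^2*y + 7*x^2/4 + 7*x*y/2 - 5*y^3/12 + 7*y^2/4, -x^2 + x*y^2 - 2*x*y + 2*y^3/3 - y^2}; counting standard monomials gives mu = 7. Corank 2; j^3 = -(x + y)^3 is a perfect cube, so E-series; the 4-jet and mu = 7 give E_7.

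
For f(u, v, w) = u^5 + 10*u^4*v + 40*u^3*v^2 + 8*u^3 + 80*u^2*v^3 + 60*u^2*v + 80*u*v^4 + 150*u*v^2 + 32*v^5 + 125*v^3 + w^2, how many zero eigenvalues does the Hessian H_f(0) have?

2

The Hessian at 0 is [[0, 0, 0], [0, 0, 0], [0, 0, 2]] of rank 1; hence corank 2.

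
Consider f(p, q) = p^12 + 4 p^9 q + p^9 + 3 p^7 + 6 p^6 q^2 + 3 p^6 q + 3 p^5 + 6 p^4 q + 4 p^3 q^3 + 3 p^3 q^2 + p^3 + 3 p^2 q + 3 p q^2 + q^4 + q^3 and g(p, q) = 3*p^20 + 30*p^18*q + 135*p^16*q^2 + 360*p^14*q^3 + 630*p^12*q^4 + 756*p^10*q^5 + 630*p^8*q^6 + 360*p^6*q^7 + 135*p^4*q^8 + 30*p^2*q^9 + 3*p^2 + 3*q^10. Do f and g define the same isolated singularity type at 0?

No.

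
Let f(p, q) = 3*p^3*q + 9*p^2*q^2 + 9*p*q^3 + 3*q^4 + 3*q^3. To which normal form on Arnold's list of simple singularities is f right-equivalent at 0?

E_{7}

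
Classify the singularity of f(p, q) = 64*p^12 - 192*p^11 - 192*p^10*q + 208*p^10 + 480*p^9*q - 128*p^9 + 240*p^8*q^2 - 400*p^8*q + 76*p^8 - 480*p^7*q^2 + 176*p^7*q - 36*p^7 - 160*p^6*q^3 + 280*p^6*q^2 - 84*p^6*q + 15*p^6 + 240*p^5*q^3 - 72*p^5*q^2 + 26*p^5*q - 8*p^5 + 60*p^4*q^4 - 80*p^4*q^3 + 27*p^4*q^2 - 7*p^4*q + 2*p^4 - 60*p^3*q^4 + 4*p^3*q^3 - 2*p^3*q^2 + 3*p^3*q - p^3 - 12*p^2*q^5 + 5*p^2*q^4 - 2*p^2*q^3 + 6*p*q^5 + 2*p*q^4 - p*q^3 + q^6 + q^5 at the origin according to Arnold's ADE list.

The Hessian of f at 0 is [[0, 0], [0, 0]] with rank 0, so corank 2. A Groebner basis of the Jacobian ideal J(f) in C{p,q} is {3*p^2 + q^4 + q^3, p^3, p^2*q - p^2 - q^3/3, 5*p^2 + p*q^2 + 5*q^3/3}; counting standard monomials gives mu = 7. Corank 2; j^3 = -p^3 is a perfect cube, so E-series; the 4-jet and mu = 7 give E_7.

E7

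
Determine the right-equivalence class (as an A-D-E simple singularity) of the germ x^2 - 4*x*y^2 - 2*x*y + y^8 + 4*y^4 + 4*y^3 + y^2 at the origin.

A_7

The Hessian of f at 0 is [[2, -2], [-2, 2]] with rank 1, so corank 1. A Groebner basis of the Jacobian ideal J(f) in C{x,y} is {x^4 - 3*x^3 + 7*x^2*y - 11*x^2/4 + 7*x*y/2 - 3*x/8 + 3*y/8, x^3*y - 3*x^3/2 + 3*x^2*y - x^2 + 5*x*y/4 - x/8 + y/8, -x/2 + y^2 + y/2}; counting standard monomials gives mu = 7. Corank 1: A-series; mu = 7 gives A_7.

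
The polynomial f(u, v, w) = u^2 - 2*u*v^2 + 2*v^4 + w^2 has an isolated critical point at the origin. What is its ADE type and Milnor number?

Type A3, Milnor number mu = 3.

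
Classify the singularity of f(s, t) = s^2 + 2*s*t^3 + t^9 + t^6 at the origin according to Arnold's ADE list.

A_8

The Hessian of f at 0 has rank 1. Corank 1: A-series; mu = 8 gives A_8.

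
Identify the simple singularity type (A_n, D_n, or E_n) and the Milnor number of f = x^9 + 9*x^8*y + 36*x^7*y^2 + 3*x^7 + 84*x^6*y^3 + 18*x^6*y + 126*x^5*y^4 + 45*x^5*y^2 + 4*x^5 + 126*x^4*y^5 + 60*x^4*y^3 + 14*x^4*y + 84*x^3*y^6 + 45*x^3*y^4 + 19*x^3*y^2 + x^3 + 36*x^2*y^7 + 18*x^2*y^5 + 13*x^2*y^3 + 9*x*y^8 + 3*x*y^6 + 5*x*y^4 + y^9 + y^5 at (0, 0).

Type E8, Milnor number mu = 8.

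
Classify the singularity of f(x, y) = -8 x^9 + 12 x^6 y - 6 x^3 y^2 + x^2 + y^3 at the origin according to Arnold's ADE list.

A_{2}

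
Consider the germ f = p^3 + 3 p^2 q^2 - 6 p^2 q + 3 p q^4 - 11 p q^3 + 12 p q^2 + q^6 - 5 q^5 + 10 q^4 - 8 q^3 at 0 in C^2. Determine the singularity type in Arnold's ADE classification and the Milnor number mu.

Type E_{7}, Milnor number mu = 7.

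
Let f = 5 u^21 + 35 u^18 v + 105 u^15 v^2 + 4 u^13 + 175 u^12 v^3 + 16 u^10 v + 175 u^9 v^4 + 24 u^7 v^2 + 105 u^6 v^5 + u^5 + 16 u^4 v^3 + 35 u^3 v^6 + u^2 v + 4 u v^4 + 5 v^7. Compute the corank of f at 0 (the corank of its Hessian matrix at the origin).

2

Hessian at 0 has rank 0.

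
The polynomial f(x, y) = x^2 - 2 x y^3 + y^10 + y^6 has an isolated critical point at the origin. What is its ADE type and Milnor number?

Type A_9, Milnor number mu = 9.

The Hessian of f at 0 has rank 1. Corank 1: A-series; mu = 9 gives A_9.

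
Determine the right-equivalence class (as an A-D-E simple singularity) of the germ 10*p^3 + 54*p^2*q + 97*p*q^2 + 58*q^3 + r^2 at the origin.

D4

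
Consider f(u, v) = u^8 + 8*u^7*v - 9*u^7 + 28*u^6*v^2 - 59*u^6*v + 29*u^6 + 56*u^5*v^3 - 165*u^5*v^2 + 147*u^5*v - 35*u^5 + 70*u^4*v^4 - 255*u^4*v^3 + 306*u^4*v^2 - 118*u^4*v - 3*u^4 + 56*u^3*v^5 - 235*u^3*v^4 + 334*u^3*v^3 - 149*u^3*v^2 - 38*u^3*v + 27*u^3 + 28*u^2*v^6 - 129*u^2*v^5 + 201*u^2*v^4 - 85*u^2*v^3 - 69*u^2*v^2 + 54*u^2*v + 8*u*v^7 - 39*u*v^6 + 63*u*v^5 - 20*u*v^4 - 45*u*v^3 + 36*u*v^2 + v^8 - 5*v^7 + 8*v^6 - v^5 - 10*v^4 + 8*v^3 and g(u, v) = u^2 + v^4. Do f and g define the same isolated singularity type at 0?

The Hessian of f at 0 has rank 0. Corank 2; j^3 = (3*u + 2*v)^3 is a perfect cube, so E-series; the 4-jet and mu = 7 give E_7. The Hessian of g at 0 has rank 1. Corank 1: A-series; mu = 3 gives A_3. f is E_7 but g is A_3, hence not right-equivalent.

No.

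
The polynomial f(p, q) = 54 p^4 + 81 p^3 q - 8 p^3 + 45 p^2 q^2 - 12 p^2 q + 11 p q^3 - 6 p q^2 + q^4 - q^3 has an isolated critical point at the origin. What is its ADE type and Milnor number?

Type E7, Milnor number mu = 7.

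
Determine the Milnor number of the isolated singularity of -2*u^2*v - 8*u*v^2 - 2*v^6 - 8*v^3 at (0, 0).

The Hessian of f at 0 has rank 0. Corank 2; j^3 = -2*v*(u + 2*v)^2 has shape L^2 M (L != M), so D-series; mu = 7 gives D_7.

7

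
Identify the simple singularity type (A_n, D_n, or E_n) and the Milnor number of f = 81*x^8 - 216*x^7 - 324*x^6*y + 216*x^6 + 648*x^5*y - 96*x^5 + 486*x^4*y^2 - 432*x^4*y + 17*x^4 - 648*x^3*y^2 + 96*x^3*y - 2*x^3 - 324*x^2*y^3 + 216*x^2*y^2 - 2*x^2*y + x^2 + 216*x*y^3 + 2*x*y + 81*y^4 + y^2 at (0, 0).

Type A_{3}, Milnor number mu = 3.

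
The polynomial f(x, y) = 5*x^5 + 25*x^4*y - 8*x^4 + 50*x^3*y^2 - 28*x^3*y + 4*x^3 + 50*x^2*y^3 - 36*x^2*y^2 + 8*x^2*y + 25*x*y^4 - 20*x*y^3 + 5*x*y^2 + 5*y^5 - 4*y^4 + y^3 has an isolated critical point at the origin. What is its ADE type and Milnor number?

The Hessian of f at 0 has rank 0. Corank 2; j^3 = (x + y)*(2*x + y)^2 has shape L^2 M (L != M), so D-series; mu = 6 gives D_6.

Type D6, Milnor number mu = 6.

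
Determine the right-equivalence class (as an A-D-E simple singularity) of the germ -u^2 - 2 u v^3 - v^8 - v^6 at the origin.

A7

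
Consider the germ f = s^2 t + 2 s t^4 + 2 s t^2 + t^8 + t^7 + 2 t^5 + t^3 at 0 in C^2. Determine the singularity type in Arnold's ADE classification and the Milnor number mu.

The Hessian of f at 0 is [[0, 0], [0, 0]] with rank 0, so corank 2. A Groebner basis of the Jacobian ideal J(f) in C{s,t} is {s^2*t^2 - 16*s^2*t - 2*s^2 - 32*s*t^2 - 3*s*t - 16*t^3 - t^2, 8*s^2*t + s^2 + s*t^3 + 16*s*t^2 + s*t + 8*t^3, s*t + t^4 + t^2, s^3 + 3*s^2*t + 3*s*t^2 + t^3}; counting standard monomials gives mu = 9. Corank 2; j^3 = t*(s + t)^2 has shape L^2 M (L != M), so D-series; mu = 9 gives D_9.

Type D_{9}, Milnor number mu = 9.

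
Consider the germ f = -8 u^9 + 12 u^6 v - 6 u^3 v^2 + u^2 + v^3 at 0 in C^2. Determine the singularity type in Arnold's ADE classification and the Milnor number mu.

Type A_2, Milnor number mu = 2.

The Hessian of f at 0 is [[2, 0], [0, 0]] with rank 1, so corank 1. A Groebner basis of the Jacobian ideal J(f) in C{u,v} is {v^2, u}; counting standard monomials gives mu = 2. Corank 1: A-series; mu = 2 gives A_2.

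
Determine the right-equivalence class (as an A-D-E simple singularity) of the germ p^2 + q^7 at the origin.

A6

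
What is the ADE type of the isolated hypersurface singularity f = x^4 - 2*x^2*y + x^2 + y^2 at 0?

A1

The Hessian of f at 0 has rank 2. Corank 0: nondegenerate Morse point, so A_1.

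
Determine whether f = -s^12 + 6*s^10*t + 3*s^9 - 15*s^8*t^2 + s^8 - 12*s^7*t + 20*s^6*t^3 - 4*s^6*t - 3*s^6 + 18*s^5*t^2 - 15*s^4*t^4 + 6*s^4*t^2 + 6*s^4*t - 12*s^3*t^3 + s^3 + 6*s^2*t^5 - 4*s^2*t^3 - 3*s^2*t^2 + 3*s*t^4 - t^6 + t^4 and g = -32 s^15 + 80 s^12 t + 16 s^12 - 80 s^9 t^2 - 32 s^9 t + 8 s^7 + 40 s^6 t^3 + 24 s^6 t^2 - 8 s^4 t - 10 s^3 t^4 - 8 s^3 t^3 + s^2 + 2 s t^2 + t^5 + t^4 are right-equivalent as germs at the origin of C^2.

The Hessian of f at 0 is [[0, 0], [0, 0]] with rank 0, so corank 2. A Groebner basis of the Jacobian ideal J(f) in C{s,t} is {s^3, s^2*t, -s^2/2 + s*t^2, t^3}; counting standard monomials gives mu = 6. Corank 2; j^3 = s^3 is a perfect cube, so E-series; the 4-jet and mu = 6 give E_6. The Hessian of g at 0 is [[2, 0], [0, 0]] with rank 1, so corank 1. A Groebner basis of the Jacobian ideal J(g) in C{s,t} is {s^2, s + t^2}; counting standard monomials gives mu = 4. Corank 1: A-series; mu = 4 gives A_4. f is E_6 but g is A_4, hence not right-equivalent.

No.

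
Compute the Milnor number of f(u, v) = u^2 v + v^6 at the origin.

7

The Hessian of f at 0 is [[0, 0], [0, 0]] with rank 0, so corank 2. A Groebner basis of the Jacobian ideal J(f) in C{u,v} is {u^2/6 + v^5, u^3, u*v}; counting standard monomials gives mu = 7. Corank 2; j^3 = u^2*v has shape L^2 M (L != M), so D-series; mu = 7 gives D_7.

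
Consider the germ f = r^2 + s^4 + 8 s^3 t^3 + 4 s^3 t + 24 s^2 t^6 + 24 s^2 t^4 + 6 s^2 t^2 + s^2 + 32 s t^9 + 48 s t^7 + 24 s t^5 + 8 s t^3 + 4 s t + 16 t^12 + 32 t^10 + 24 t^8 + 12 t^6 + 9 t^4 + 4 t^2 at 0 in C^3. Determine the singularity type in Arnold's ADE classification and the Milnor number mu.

The Hessian of f at 0 has rank 2. Corank 1: A-series; mu = 3 gives A_3.

Type A_{3}, Milnor number mu = 3.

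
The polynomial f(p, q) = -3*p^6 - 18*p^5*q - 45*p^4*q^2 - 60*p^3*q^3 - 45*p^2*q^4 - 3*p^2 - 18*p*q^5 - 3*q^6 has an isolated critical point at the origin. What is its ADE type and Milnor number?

The Hessian of f at 0 has rank 1. Corank 1: A-series; mu = 5 gives A_5.

Type A_5, Milnor number mu = 5.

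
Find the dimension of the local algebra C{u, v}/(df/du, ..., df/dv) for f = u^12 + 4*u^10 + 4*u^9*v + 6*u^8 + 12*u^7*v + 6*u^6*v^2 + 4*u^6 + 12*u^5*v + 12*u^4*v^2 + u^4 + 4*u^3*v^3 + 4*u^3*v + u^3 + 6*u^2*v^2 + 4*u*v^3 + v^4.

6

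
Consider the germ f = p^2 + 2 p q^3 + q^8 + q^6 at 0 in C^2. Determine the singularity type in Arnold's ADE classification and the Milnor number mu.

Type A_7, Milnor number mu = 7.

The Hessian of f at 0 is [[2, 0], [0, 0]] with rank 1, so corank 1. A Groebner basis of the Jacobian ideal J(f) in C{p,q} is {p^3, p^2*q, p + q^3}; counting standard monomials gives mu = 7. Corank 1: A-series; mu = 7 gives A_7.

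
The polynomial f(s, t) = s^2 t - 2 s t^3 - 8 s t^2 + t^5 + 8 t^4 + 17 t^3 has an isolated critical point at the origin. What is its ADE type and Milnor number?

Type D_{4}, Milnor number mu = 4.

The Hessian of f at 0 has rank 0. Corank 2; j^3 = t*(s^2 - 8*s*t + 17*t^2) splits into three distinct lines over C (the quadratic factor has nonzero discriminant), so D_4.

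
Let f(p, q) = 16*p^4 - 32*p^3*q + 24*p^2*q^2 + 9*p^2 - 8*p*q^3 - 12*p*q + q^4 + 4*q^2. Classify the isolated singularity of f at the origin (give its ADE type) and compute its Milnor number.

Type A_3, Milnor number mu = 3.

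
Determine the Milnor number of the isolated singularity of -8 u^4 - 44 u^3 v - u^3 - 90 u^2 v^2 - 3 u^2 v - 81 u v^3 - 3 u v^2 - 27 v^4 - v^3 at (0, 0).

The Hessian of f at 0 has rank 0. Corank 2; j^3 = -(u + v)^3 is a perfect cube, so E-series; the 4-jet and mu = 7 give E_7.

7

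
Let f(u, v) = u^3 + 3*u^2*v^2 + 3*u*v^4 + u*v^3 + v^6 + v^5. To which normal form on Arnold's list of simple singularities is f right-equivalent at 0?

E_{7}

The Hessian of f at 0 is [[0, 0], [0, 0]] with rank 0, so corank 2. A Groebner basis of the Jacobian ideal J(f) in C{u,v} is {-u^2 + v^4 - v^3/3, u^3, u^2*v + u^2/3 + v^3/9, u^2 + u*v^2 + v^3/3}; counting standard monomials gives mu = 7. Corank 2; j^3 = u^3 is a perfect cube, so E-series; the 4-jet and mu = 7 give E_7.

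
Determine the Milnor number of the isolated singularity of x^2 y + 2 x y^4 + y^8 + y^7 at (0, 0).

The Hessian of f at 0 has rank 0. Corank 2; j^3 = x^2*y has shape L^2 M (L != M), so D-series; mu = 9 gives D_9.

9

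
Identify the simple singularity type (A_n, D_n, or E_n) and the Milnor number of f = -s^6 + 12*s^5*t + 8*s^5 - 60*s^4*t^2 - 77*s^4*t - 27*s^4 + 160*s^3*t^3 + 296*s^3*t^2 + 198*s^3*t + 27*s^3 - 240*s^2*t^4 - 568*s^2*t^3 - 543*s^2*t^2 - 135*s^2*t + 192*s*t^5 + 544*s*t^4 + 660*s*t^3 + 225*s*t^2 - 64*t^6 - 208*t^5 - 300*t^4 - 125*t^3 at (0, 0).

Type E_{8}, Milnor number mu = 8.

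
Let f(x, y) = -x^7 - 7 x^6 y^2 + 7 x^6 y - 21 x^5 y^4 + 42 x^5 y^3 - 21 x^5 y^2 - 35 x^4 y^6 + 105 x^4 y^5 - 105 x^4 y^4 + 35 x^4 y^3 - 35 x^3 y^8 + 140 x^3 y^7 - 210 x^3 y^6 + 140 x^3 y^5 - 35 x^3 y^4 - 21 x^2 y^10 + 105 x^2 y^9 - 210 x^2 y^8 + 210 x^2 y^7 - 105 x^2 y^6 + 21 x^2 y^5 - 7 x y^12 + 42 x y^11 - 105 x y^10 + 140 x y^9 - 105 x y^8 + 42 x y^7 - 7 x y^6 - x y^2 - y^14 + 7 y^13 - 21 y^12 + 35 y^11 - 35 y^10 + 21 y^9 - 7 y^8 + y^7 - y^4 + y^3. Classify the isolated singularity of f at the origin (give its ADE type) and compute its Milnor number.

The Hessian of f at 0 is [[0, 0], [0, 0]] with rank 0, so corank 2. A Groebner basis of the Jacobian ideal J(f) in C{x,y} is {x^6 + y^2/7, y^3, x*y - y^2}; counting standard monomials gives mu = 8. Corank 2; j^3 = -y^2*(x - y) has shape L^2 M (L != M), so D-series; mu = 8 gives D_8.

Type D_{8}, Milnor number mu = 8.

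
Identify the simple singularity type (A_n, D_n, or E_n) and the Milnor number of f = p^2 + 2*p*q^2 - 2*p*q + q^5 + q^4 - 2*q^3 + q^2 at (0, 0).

Type A_{4}, Milnor number mu = 4.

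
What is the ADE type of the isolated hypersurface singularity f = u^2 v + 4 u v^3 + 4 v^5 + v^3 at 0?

D_{4}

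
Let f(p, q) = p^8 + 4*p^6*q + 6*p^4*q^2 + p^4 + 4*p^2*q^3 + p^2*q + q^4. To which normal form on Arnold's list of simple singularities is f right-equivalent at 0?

The Hessian of f at 0 has rank 0. Corank 2; j^3 = p^2*q has shape L^2 M (L != M), so D-series; mu = 5 gives D_5.

D_{5}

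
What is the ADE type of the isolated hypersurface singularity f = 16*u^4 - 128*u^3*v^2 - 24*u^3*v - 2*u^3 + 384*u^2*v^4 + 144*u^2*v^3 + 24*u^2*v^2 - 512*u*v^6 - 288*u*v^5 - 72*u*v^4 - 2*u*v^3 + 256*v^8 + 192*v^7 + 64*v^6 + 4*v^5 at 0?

E_{7}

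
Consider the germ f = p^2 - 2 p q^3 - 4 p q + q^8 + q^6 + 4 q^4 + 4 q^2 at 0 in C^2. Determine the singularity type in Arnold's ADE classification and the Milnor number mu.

The Hessian of f at 0 has rank 1. Corank 1: A-series; mu = 7 gives A_7.

Type A_{7}, Milnor number mu = 7.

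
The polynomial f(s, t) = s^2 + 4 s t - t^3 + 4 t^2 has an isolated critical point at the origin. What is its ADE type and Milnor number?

The Hessian of f at 0 has rank 1. Corank 1: A-series; mu = 2 gives A_2.

Type A_2, Milnor number mu = 2.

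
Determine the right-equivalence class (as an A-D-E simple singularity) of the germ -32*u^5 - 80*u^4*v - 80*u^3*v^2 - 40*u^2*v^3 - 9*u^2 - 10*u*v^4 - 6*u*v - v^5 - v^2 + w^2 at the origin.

A4

The Hessian of f at 0 is [[-18, -6, 0], [-6, -2, 0], [0, 0, 2]] with rank 2, so corank 1. A Groebner basis of the Jacobian ideal J(f) in C{u,v,w} is {v^4, u + v/3, w}; counting standard monomials gives mu = 4. Corank 1: A-series; mu = 4 gives A_4.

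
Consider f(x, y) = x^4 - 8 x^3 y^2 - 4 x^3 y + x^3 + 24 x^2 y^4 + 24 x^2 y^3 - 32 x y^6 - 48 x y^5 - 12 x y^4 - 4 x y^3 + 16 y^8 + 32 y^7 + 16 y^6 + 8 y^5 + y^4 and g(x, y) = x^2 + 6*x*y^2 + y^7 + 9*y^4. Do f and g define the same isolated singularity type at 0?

The Hessian of f at 0 has rank 0. Corank 2; j^3 = x^3 is a perfect cube, so E-series; the 4-jet and mu = 6 give E_6. The Hessian of g at 0 has rank 1. Corank 1: A-series; mu = 6 gives A_6. f is E_6 but g is A_6, hence not right-equivalent.

No.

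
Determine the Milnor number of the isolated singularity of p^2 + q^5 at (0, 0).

4

The Hessian of f at 0 has rank 1. Corank 1: A-series; mu = 4 gives A_4.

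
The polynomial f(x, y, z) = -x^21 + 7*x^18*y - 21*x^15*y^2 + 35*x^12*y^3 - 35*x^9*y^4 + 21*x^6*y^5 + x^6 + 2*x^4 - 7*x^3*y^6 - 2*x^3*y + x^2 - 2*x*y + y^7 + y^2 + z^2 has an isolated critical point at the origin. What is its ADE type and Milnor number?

The Hessian of f at 0 has rank 2. Corank 1: A-series; mu = 6 gives A_6.

Type A_6, Milnor number mu = 6.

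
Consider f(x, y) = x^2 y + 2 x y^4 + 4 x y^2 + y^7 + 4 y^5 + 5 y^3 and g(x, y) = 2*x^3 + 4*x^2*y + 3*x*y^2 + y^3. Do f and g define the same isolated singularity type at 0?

Yes.

The Hessian of f at 0 has rank 0. Corank 2; j^3 = y*(x^2 + 4*x*y + 5*y^2) splits into three distinct lines over C (the quadratic factor has nonzero discriminant), so D_4. The Hessian of g at 0 has rank 0. Corank 2; j^3 = (x + y)*(2*x^2 + 2*x*y + y^2) splits into three distinct lines over C (the quadratic factor has nonzero discriminant), so D_4. Both have type D_4, hence right-equivalent.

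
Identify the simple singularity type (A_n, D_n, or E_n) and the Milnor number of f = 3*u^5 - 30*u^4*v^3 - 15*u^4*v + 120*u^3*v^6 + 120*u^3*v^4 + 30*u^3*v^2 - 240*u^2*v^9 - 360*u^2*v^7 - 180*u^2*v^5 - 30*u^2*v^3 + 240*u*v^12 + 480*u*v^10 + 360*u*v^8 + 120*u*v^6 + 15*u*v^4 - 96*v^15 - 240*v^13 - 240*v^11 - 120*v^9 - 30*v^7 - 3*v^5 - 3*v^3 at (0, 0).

Type E_{8}, Milnor number mu = 8.

The Hessian of f at 0 has rank 0. Corank 2; j^3 = -3*v^3 is a perfect cube, so E-series; the 5-jet and mu = 8 give E_8.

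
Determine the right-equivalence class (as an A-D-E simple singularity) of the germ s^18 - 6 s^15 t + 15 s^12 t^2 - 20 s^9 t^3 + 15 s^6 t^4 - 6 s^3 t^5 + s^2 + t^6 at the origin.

A_{5}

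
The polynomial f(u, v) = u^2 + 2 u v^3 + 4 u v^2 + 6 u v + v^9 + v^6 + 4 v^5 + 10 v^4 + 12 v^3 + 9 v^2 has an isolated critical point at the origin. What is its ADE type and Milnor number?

Type A8, Milnor number mu = 8.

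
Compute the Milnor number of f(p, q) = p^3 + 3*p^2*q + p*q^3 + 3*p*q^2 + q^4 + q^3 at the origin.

7

The Hessian of f at 0 has rank 0. Corank 2; j^3 = (p + q)^3 is a perfect cube, so E-series; the 4-jet and mu = 7 give E_7.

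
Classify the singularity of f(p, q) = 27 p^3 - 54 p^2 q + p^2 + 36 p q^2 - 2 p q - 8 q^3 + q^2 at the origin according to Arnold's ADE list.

A_2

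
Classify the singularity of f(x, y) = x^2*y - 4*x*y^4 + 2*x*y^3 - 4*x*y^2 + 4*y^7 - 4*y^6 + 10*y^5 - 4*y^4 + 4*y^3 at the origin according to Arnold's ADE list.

D_6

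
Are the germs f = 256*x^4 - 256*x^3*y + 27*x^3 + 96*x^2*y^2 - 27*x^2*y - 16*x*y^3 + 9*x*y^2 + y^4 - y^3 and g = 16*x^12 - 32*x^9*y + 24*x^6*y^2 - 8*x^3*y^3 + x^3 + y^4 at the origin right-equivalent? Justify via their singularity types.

Yes.

The Hessian of f at 0 is [[0, 0], [0, 0]] with rank 0, so corank 2. A Groebner basis of the Jacobian ideal J(f) in C{x,y} is {y^4, x*y^2 - 11*y^3/36, x^2 - 2*x*y/3 + y^2/9}; counting standard monomials gives mu = 6. Corank 2; j^3 = (3*x - y)^3 is a perfect cube, so E-series; the 4-jet and mu = 6 give E_6. The Hessian of g at 0 is [[0, 0], [0, 0]] with rank 0, so corank 2. A Groebner basis of the Jacobian ideal J(g) in C{x,y} is {y^3, x^2}; counting standard monomials gives mu = 6. Corank 2; j^3 = x^3 is a perfect cube, so E-series; the 4-jet and mu = 6 give E_6. Both have type E_6, hence right-equivalent.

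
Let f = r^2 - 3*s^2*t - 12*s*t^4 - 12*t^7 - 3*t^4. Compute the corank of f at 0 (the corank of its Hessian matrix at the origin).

2

Hessian at 0 has rank 1.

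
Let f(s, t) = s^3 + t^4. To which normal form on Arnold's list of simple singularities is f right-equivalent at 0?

E_6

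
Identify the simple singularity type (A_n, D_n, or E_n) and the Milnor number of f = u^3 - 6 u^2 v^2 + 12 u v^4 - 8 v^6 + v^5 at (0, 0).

Type E8, Milnor number mu = 8.

The Hessian of f at 0 has rank 0. Corank 2; j^3 = u^3 is a perfect cube, so E-series; the 5-jet and mu = 8 give E_8.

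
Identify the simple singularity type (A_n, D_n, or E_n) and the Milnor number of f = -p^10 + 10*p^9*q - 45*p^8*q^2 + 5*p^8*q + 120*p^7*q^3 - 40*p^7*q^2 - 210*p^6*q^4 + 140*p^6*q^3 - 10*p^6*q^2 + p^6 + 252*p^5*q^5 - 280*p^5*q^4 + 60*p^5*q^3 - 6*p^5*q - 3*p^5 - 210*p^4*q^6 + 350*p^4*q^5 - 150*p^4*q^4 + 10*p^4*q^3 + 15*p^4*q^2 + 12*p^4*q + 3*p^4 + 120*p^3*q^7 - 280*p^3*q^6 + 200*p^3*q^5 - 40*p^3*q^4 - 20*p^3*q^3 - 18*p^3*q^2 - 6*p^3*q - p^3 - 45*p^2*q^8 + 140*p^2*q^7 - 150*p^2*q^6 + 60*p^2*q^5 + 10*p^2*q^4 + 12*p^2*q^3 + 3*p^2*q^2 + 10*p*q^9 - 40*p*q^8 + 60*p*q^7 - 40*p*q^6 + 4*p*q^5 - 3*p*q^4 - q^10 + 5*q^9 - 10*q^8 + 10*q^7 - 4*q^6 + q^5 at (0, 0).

The Hessian of f at 0 has rank 0. Corank 2; j^3 = -p^3 is a perfect cube, so E-series; the 5-jet and mu = 8 give E_8.

Type E_8, Milnor number mu = 8.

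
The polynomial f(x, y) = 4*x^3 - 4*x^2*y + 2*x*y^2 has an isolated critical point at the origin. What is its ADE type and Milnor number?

The Hessian of f at 0 has rank 0. Corank 2; j^3 = 2*x*(2*x^2 - 2*x*y + y^2) splits into three distinct lines over C (the quadratic factor has nonzero discriminant), so D_4.

Type D4, Milnor number mu = 4.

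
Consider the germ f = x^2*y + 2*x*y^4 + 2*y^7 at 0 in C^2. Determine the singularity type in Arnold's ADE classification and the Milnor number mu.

Type D_{8}, Milnor number mu = 8.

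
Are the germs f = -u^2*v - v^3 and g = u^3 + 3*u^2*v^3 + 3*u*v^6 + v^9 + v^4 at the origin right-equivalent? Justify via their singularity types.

No.

The Hessian of f at 0 has rank 0. Corank 2; j^3 = -v*(u^2 + v^2) splits into three distinct lines over C (the quadratic factor has nonzero discriminant), so D_4. The Hessian of g at 0 has rank 0. Corank 2; j^3 = u^3 is a perfect cube, so E-series; the 4-jet and mu = 6 give E_6. f is D_4 but g is E_6, hence not right-equivalent.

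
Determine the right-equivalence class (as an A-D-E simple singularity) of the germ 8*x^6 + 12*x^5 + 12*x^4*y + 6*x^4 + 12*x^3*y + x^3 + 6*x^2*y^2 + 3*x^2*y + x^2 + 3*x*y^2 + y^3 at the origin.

The Hessian of f at 0 has rank 1. Corank 1: A-series; mu = 2 gives A_2.

A2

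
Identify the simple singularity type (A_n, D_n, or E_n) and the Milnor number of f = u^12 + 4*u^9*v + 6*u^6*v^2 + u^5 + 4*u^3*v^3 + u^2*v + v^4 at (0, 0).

Type D_5, Milnor number mu = 5.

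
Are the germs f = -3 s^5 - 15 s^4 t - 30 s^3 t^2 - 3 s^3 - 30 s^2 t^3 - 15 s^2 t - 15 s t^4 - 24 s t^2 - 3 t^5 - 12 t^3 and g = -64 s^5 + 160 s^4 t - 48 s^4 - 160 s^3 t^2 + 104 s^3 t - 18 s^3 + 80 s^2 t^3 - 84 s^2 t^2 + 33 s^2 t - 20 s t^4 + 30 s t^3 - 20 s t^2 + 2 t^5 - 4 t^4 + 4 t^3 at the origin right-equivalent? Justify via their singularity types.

Yes.

The Hessian of f at 0 is [[0, 0], [0, 0]] with rank 0, so corank 2. A Groebner basis of the Jacobian ideal J(f) in C{s,t} is {s*t/5 + t^4 + 2*t^2/5, s*t^2 + 2*t^3, s^2 + 3*s*t + 2*t^2}; counting standard monomials gives mu = 6. Corank 2; j^3 = -3*(s + t)*(s + 2*t)^2 has shape L^2 M (L != M), so D-series; mu = 6 gives D_6. The Hessian of g at 0 is [[0, 0], [0, 0]] with rank 0, so corank 2. A Groebner basis of the Jacobian ideal J(g) in C{s,t} is {s^3 + 75*s^2 - 92*s*t + 28*t^2, s^2*t + 117*s^2 - 144*s*t + 44*t^2, 729*s^2/4 + s*t^2 - 225*s*t + 69*t^2, 567*s^2/2 - 351*s*t + t^3 + 108*t^2}; counting standard monomials gives mu = 6. Corank 2; j^3 = -(2*s - t)*(3*s - 2*t)^2 has shape L^2 M (L != M), so D-series; mu = 6 gives D_6. Both have type D_6, hence right-equivalent.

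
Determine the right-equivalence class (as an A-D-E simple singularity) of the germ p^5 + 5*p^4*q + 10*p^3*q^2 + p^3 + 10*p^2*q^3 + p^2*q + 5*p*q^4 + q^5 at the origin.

The Hessian of f at 0 has rank 0. Corank 2; j^3 = p^2*(p + q) has shape L^2 M (L != M), so D-series; mu = 6 gives D_6.

D_{6}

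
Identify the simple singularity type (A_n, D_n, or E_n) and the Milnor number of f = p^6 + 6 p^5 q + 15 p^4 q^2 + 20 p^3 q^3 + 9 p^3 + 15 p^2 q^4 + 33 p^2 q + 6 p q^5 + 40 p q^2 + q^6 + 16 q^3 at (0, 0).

Type D_7, Milnor number mu = 7.

The Hessian of f at 0 has rank 0. Corank 2; j^3 = (p + q)*(3*p + 4*q)^2 has shape L^2 M (L != M), so D-series; mu = 7 gives D_7.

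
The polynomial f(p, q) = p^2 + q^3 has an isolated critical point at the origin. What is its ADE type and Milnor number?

Type A2, Milnor number mu = 2.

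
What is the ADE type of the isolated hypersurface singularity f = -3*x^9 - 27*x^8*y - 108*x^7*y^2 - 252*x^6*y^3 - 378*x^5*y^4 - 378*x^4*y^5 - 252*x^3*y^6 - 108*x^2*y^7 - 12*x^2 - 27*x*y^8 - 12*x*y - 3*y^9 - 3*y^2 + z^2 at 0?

A_8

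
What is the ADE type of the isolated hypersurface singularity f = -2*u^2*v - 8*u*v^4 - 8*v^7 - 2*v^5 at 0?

D_6

The Hessian of f at 0 is [[0, 0], [0, 0]] with rank 0, so corank 2. A Groebner basis of the Jacobian ideal J(f) in C{u,v} is {u*v/2 + v^4, u*v^2, u^2 - 5*u*v/2}; counting standard monomials gives mu = 6. Corank 2; j^3 = -2*u^2*v has shape L^2 M (L != M), so D-series; mu = 6 gives D_6.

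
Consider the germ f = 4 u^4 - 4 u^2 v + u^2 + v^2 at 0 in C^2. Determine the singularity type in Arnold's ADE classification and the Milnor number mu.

Type A_{1}, Milnor number mu = 1.

The Hessian of f at 0 is [[2, 0], [0, 2]] with rank 2, so corank 0. A Groebner basis of the Jacobian ideal J(f) in C{u,v} is {u, v}; counting standard monomials gives mu = 1. Corank 0: nondegenerate Morse point, so A_1.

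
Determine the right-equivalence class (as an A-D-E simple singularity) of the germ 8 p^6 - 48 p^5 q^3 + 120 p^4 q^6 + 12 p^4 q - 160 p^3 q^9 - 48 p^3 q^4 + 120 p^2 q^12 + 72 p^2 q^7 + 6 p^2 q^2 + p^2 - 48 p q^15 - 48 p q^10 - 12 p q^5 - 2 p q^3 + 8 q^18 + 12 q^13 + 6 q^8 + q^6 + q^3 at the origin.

A_{2}

The Hessian of f at 0 has rank 1. Corank 1: A-series; mu = 2 gives A_2.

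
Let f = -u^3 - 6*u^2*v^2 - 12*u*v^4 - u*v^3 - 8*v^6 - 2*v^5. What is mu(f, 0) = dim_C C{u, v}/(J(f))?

7

The Hessian of f at 0 has rank 0. Corank 2; j^3 = -u^3 is a perfect cube, so E-series; the 4-jet and mu = 7 give E_7.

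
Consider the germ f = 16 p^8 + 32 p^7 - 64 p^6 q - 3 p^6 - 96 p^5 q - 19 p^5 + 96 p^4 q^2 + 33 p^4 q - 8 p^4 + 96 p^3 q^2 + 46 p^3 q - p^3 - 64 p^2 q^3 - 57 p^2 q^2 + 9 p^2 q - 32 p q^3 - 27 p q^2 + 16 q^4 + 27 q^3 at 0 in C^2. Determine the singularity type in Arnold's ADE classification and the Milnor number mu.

The Hessian of f at 0 has rank 0. Corank 2; j^3 = -(p - 3*q)^3 is a perfect cube, so E-series; the 4-jet and mu = 6 give E_6.

Type E_{6}, Milnor number mu = 6.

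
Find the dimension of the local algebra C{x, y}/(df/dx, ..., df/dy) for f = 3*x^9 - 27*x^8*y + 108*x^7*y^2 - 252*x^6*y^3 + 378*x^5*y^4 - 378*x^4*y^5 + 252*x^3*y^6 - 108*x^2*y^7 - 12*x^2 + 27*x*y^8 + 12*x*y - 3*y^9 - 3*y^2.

8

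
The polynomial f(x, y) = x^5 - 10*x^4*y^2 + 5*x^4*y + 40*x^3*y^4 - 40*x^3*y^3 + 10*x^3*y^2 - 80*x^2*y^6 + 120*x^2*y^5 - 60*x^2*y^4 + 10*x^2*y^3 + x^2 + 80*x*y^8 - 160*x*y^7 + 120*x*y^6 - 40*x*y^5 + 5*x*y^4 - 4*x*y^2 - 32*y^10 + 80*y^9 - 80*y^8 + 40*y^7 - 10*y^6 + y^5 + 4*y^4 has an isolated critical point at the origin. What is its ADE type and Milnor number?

Type A4, Milnor number mu = 4.

The Hessian of f at 0 is [[2, 0], [0, 0]] with rank 1, so corank 1. A Groebner basis of the Jacobian ideal J(f) in C{x,y} is {x^2, -x/2 + y^2}; counting standard monomials gives mu = 4. Corank 1: A-series; mu = 4 gives A_4.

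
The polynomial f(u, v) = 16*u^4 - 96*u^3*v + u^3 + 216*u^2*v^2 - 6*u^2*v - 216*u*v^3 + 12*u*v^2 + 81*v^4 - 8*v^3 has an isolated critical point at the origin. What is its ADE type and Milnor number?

Type E_6, Milnor number mu = 6.

The Hessian of f at 0 has rank 0. Corank 2; j^3 = (u - 2*v)^3 is a perfect cube, so E-series; the 4-jet and mu = 6 give E_6.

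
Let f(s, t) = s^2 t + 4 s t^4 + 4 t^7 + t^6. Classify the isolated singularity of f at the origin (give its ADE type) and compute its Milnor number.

Type D7, Milnor number mu = 7.

The Hessian of f at 0 is [[0, 0], [0, 0]] with rank 0, so corank 2. A Groebner basis of the Jacobian ideal J(f) in C{s,t} is {s*t/2 + t^4, s^3, s^2*t, -s^2/3 + s*t^2}; counting standard monomials gives mu = 7. Corank 2; j^3 = s^2*t has shape L^2 M (L != M), so D-series; mu = 7 gives D_7.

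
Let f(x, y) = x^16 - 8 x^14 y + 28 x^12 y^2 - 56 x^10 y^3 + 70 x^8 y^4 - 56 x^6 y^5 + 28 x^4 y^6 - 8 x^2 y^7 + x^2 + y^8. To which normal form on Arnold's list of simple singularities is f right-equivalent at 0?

A_7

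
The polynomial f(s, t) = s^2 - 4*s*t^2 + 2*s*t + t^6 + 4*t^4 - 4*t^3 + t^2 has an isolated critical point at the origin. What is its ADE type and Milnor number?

The Hessian of f at 0 is [[2, 2], [2, 2]] with rank 1, so corank 1. A Groebner basis of the Jacobian ideal J(f) in C{s,t} is {s^3 - 3*s^2/2 - 5*s*t/2 - s/2 - t/2, s^2*t + s^2 + 3*s*t/2 + s/4 + t/4, -s/2 + t^2 - t/2}; counting standard monomials gives mu = 5. Corank 1: A-series; mu = 5 gives A_5.

Type A_{5}, Milnor number mu = 5.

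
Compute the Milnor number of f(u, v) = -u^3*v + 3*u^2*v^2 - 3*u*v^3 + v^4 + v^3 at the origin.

7

The Hessian of f at 0 has rank 0. Corank 2; j^3 = v^3 is a perfect cube, so E-series; the 4-jet and mu = 7 give E_7.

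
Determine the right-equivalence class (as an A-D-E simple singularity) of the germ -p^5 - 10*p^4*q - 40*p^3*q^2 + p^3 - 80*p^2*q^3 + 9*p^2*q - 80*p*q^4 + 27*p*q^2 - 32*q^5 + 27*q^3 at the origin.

E_{8}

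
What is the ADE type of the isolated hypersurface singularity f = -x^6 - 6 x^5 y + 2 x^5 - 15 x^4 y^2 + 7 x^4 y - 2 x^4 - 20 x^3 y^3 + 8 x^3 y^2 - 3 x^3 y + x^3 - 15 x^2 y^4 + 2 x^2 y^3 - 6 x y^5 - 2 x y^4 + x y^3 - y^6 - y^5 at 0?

E7

The Hessian of f at 0 has rank 0. Corank 2; j^3 = x^3 is a perfect cube, so E-series; the 4-jet and mu = 7 give E_7.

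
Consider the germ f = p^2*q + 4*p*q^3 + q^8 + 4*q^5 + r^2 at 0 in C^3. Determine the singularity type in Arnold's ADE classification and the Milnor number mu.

Type D9, Milnor number mu = 9.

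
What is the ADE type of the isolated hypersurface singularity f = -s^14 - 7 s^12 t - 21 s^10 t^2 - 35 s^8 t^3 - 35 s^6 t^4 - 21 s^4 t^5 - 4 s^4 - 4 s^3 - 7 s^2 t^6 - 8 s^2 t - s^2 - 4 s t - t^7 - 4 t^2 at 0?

A6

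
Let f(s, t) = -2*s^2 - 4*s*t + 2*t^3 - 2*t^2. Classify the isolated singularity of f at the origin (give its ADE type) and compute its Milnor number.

Type A_{2}, Milnor number mu = 2.

The Hessian of f at 0 has rank 1. Corank 1: A-series; mu = 2 gives A_2.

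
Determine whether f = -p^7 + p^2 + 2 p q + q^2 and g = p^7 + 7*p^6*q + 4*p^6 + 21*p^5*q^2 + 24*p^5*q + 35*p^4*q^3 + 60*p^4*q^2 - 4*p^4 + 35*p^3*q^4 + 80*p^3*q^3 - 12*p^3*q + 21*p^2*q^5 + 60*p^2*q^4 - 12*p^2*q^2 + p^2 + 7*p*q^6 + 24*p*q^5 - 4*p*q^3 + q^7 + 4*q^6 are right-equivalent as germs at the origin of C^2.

The Hessian of f at 0 is [[2, 2], [2, 2]] with rank 1, so corank 1. A Groebner basis of the Jacobian ideal J(f) in C{p,q} is {q^6, p + q}; counting standard monomials gives mu = 6. Corank 1: A-series; mu = 6 gives A_6. The Hessian of g at 0 is [[2, 0], [0, 0]] with rank 1, so corank 1. A Groebner basis of the Jacobian ideal J(g) in C{p,q} is {-p*q/2 + q^4, p*q^2 - p/6 + q^3/3, p^2}; counting standard monomials gives mu = 6. Corank 1: A-series; mu = 6 gives A_6. Both have type A_6, hence right-equivalent.

Yes.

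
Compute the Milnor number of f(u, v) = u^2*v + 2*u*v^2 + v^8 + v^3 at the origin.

The Hessian of f at 0 is [[0, 0], [0, 0]] with rank 0, so corank 2. A Groebner basis of the Jacobian ideal J(f) in C{u,v} is {u^2/8 + v^7 - v^2/8, u^3 + v^3, u*v + v^2}; counting standard monomials gives mu = 9. Corank 2; j^3 = v*(u + v)^2 has shape L^2 M (L != M), so D-series; mu = 9 gives D_9.

9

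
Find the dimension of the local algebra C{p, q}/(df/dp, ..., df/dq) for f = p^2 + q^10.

The Hessian of f at 0 is [[2, 0], [0, 0]] with rank 1, so corank 1. A Groebner basis of the Jacobian ideal J(f) in C{p,q} is {q^9, p}; counting standard monomials gives mu = 9. Corank 1: A-series; mu = 9 gives A_9.

9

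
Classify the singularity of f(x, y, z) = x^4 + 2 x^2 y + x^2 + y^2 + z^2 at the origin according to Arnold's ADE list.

A_{1}

The Hessian of f at 0 has rank 3. Corank 0: nondegenerate Morse point, so A_1.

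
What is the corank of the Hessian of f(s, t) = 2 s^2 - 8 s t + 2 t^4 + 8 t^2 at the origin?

The Hessian at 0 is [[4, -8], [-8, 16]] of rank 1; hence corank 1.

1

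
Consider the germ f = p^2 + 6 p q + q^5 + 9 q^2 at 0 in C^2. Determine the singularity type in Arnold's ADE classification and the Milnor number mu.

The Hessian of f at 0 has rank 1. Corank 1: A-series; mu = 4 gives A_4.

Type A_4, Milnor number mu = 4.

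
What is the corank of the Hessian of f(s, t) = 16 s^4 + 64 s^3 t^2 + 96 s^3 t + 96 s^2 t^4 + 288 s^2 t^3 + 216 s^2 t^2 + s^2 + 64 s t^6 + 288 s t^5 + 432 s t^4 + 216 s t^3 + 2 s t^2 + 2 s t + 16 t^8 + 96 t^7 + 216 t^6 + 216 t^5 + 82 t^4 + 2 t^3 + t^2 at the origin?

1

Hessian at 0 has rank 1.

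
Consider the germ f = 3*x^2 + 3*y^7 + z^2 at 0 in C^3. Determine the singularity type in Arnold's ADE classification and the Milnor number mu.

Type A6, Milnor number mu = 6.

The Hessian of f at 0 has rank 2. Corank 1: A-series; mu = 6 gives A_6.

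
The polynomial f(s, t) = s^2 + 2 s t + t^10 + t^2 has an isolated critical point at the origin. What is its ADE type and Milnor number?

The Hessian of f at 0 has rank 1. Corank 1: A-series; mu = 9 gives A_9.

Type A_{9}, Milnor number mu = 9.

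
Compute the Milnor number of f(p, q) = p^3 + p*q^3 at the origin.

7

The Hessian of f at 0 has rank 0. Corank 2; j^3 = p^3 is a perfect cube, so E-series; the 4-jet and mu = 7 give E_7.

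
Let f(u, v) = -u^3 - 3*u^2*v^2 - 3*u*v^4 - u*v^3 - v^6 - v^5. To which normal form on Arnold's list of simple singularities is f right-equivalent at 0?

E_7

The Hessian of f at 0 has rank 0. Corank 2; j^3 = -u^3 is a perfect cube, so E-series; the 4-jet and mu = 7 give E_7.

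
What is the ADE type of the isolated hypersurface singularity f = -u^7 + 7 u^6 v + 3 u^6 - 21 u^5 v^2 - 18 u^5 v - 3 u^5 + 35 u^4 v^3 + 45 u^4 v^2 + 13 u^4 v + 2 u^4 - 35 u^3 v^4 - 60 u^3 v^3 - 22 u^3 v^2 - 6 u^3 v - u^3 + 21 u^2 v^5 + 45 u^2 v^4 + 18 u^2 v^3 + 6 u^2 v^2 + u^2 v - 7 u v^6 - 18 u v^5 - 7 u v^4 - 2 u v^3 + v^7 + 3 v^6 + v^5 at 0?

D_{7}

The Hessian of f at 0 has rank 0. Corank 2; j^3 = -u^2*(u - v) has shape L^2 M (L != M), so D-series; mu = 7 gives D_7.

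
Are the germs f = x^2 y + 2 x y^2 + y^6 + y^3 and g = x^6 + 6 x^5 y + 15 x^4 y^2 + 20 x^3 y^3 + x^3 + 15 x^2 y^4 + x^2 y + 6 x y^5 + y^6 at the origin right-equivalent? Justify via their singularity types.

Yes.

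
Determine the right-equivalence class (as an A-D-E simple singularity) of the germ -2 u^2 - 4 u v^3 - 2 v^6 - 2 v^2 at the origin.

A_1

The Hessian of f at 0 is [[-4, 0], [0, -4]] with rank 2, so corank 0. A Groebner basis of the Jacobian ideal J(f) in C{u,v} is {u, v}; counting standard monomials gives mu = 1. Corank 0: nondegenerate Morse point, so A_1.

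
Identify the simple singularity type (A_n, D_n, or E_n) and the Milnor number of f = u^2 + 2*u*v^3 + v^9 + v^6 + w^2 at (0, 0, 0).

Type A_{8}, Milnor number mu = 8.

The Hessian of f at 0 is [[2, 0, 0], [0, 0, 0], [0, 0, 2]] with rank 2, so corank 1. A Groebner basis of the Jacobian ideal J(f) in C{u,v,w} is {u^2*v^2, u^3, u + v^3, w}; counting standard monomials gives mu = 8. Corank 1: A-series; mu = 8 gives A_8.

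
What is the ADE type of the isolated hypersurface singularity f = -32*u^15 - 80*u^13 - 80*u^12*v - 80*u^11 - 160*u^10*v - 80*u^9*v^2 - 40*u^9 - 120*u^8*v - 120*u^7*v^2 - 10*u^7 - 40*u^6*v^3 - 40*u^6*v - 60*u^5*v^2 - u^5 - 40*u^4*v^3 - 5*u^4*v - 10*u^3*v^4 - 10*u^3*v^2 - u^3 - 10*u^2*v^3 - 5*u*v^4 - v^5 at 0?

E_8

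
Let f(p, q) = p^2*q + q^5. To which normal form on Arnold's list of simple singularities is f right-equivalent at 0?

D_6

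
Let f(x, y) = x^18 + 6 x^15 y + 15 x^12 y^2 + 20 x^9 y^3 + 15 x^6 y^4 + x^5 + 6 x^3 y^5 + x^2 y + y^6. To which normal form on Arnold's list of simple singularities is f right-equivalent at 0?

The Hessian of f at 0 has rank 0. Corank 2; j^3 = x^2*y has shape L^2 M (L != M), so D-series; mu = 7 gives D_7.

D_{7}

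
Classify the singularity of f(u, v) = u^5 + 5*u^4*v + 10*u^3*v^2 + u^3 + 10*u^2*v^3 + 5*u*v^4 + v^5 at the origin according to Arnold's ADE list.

E_8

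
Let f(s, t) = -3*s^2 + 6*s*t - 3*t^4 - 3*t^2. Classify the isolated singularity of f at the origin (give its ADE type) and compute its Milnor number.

The Hessian of f at 0 has rank 1. Corank 1: A-series; mu = 3 gives A_3.

Type A_3, Milnor number mu = 3.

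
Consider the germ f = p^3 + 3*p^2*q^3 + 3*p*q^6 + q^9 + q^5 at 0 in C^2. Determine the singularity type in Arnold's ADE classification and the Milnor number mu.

Type E8, Milnor number mu = 8.

The Hessian of f at 0 has rank 0. Corank 2; j^3 = p^3 is a perfect cube, so E-series; the 5-jet and mu = 8 give E_8.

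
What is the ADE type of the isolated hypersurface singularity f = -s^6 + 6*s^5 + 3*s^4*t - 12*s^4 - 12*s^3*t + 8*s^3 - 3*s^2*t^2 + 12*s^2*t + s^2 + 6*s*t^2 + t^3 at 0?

The Hessian of f at 0 has rank 1. Corank 1: A-series; mu = 2 gives A_2.

A_{2}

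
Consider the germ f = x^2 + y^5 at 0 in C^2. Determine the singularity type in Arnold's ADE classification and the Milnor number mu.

The Hessian of f at 0 has rank 1. Corank 1: A-series; mu = 4 gives A_4.

Type A_4, Milnor number mu = 4.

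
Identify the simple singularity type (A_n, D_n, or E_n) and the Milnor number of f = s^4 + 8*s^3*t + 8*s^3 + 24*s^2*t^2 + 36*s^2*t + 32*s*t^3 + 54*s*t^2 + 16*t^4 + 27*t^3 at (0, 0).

Type E_{6}, Milnor number mu = 6.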